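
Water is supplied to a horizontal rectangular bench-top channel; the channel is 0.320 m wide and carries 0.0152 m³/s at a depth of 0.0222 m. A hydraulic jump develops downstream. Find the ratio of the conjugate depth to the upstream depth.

q = Q/b = 0.0152/0.320 = 0.0475 m²/s; V₁ = q/y₁ = 2.14 m/s. Fr₁ = V₁/√(g·y₁) = 4.58.
Sequent-depth ratio: y₂/y₁ = ½[√(1 + 8Fr₁²) − 1] = ½[√169.2 − 1] = 6.00.

y₂/y₁ = 6.00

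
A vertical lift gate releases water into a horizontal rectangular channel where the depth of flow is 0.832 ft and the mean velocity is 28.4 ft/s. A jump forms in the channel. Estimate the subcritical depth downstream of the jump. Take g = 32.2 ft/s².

Fr₁ = V₁/√(g·y₁) = 28.4/√(32.2×0.832) = 5.49.
Bélanger equation: y₂/y₁ = ½[√(1 + 8Fr₁²) − 1] = ½[√241.9 − 1] = 7.28.
y₂ = 7.28 × 0.832 = 6.05 ft.

y₂ = 6.05 ft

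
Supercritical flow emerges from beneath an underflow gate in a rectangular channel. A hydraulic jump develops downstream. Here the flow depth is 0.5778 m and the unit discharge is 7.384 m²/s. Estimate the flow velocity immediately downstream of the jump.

V₁ = q/y₁ = 7.384/0.5778 = 12.78 m/s. Fr₁ = V₁/√(g·y₁) = 12.78/√(9.81×0.5778) = 5.368.
Conjugate-depth relation: y₂/y₁ = ½[√(1 + 8Fr₁²) − 1] = ½[√231.50 − 1] = 7.108.
y₂ = 7.108 × 0.5778 = 4.107 m.
V₂ = q/y₂ = 7.384/4.107 = 1.798 m/s.

V₂ = 1.798 m/s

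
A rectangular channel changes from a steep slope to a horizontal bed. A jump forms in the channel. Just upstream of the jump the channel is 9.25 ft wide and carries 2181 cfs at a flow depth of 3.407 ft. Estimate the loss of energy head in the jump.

ΔE = 46.65 ft

q = Q/b = 2181/9.25 = 235.8 ft²/s; V₁ = q/y₁ = 69.21 ft/s. Fr₁ = V₁/√(g·y₁) = 6.607.
From the momentum equation for a rectangular channel, y₂/y₁ = ½[√(1 + 8Fr₁²) − 1] = ½[√350.26 − 1] = 8.858.
y₂ = 8.858 × 3.407 = 30.18 ft.
Head loss: ΔE = (y₂ − y₁)³/(4y₁y₂) = (30.18 − 3.407)³/(4×3.407×30.18) = 19186/411.3 = 46.65 ft.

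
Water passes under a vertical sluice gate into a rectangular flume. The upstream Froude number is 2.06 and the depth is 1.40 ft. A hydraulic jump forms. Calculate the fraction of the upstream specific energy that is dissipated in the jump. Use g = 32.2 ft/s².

Fr₁ = 2.06 (given).
From the momentum equation for a rectangular channel, y₂/y₁ = ½[√(1 + 8Fr₁²) − 1] = ½[√34.95 − 1] = 2.46.
y₂ = 2.46 × 1.40 = 3.44 ft.
E₁ = y₁(1 + Fr₁²/2) = 1.40×(1 + 2.06²/2) = 4.37 ft. ΔE = (y₂ − y₁)³/(4y₁y₂) = 0.440 ft. ΔE/E₁ = 0.440/4.37 = 0.101.

ΔE/E₁ = 0.101 (10.1%)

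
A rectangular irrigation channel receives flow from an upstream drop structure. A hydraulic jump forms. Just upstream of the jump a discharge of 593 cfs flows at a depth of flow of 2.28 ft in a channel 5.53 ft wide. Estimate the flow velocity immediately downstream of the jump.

V₂ = 6.46 ft/s

q = Q/b = 593/5.53 = 107 ft²/s; V₁ = q/y₁ = 47.0 ft/s. Fr₁ = V₁/√(g·y₁) = 5.49.
Conjugate-depth relation: y₂/y₁ = ½[√(1 + 8Fr₁²) − 1] = ½[√242.0 − 1] = 7.28.
y₂ = 7.28 × 2.28 = 16.6 ft.
V₂ = q/y₂ = 107/16.6 = 6.46 ft/s.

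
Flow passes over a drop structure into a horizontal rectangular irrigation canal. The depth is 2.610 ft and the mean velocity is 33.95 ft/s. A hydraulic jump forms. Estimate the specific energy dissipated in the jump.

Fr₁ = V₁/√(g·y₁) = 33.95/√(32.2×2.610) = 3.703.
Sequent-depth ratio: y₂/y₁ = ½[√(1 + 8Fr₁²) − 1] = ½[√110.72 − 1] = 4.761.
y₂ = 4.761 × 2.610 = 12.43 ft.
q = V₁·y₁ = 33.95 × 2.610 = 88.61 ft²/s. V₂ = q/y₂ = 88.61/12.43 = 7.131 ft/s. E₁ = y₁ + V₁²/2g = 20.51 ft; E₂ = y₂ + V₂²/2g = 13.22 ft. ΔE = E₁ − E₂ = 7.292 ft.

ΔE = 7.292 ft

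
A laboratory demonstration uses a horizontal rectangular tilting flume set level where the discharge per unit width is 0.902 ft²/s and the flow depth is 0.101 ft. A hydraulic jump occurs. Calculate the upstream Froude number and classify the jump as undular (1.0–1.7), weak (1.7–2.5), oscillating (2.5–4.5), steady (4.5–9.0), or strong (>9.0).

Fr₁ = 4.95; steady jump

V₁ = q/y₁ = 0.902/0.101 = 8.93 ft/s. Fr₁ = V₁/√(g·y₁) = 8.93/√(32.2×0.101) = 4.95.
Fr₁ = 4.95 lies in the steady range.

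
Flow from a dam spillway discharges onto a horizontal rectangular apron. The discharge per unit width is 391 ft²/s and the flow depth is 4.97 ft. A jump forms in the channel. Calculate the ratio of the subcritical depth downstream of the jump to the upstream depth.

V₁ = q/y₁ = 391/4.97 = 78.7 ft/s. Fr₁ = V₁/√(g·y₁) = 78.7/√(32.2×4.97) = 6.22.
From the momentum equation for a rectangular channel, y₂/y₁ = ½[√(1 + 8Fr₁²) − 1] = ½[√310.4 − 1] = 8.31.

y₂/y₁ = 8.31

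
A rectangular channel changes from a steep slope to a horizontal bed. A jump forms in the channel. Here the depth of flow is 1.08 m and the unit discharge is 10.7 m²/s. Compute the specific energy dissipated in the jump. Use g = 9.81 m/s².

ΔE = 1.60 m

V₁ = q/y₁ = 10.7/1.08 = 9.91 m/s. Fr₁ = V₁/√(g·y₁) = 9.91/√(9.81×1.08) = 3.04.
Bélanger equation: y₂/y₁ = ½[√(1 + 8Fr₁²) − 1] = ½[√75.12 − 1] = 3.83.
y₂ = 3.83 × 1.08 = 4.14 m.
Head loss: ΔE = (y₂ − y₁)³/(4y₁y₂) = (4.14 − 1.08)³/(4×1.08×4.14) = 28.7/17.9 = 1.60 m.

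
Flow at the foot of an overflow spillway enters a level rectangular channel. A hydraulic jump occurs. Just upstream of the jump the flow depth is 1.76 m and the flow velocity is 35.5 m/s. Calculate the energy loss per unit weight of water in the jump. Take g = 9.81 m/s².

ΔE = 45.1 m

Fr₁ = V₁/√(g·y₁) = 35.5/√(9.81×1.76) = 8.54.
Sequent-depth ratio: y₂/y₁ = ½[√(1 + 8Fr₁²) − 1] = ½[√584.9 − 1] = 11.6.
y₂ = 11.6 × 1.76 = 20.4 m.
q = V₁·y₁ = 35.5 × 1.76 = 62.5 m²/s. V₂ = q/y₂ = 62.5/20.4 = 3.06 m/s. E₁ = y₁ + V₁²/2g = 66.0 m; E₂ = y₂ + V₂²/2g = 20.9 m. ΔE = E₁ − E₂ = 45.1 m.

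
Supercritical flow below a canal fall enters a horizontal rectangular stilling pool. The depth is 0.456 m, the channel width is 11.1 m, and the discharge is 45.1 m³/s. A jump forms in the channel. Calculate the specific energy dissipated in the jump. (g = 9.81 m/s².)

ΔE = 1.87 m

q = Q/b = 45.1/11.1 = 4.06 m²/s; V₁ = q/y₁ = 8.91 m/s. Fr₁ = V₁/√(g·y₁) = 4.21.
From the momentum equation for a rectangular channel, y₂/y₁ = ½[√(1 + 8Fr₁²) − 1] = ½[√143.0 − 1] = 5.48.
y₂ = 5.48 × 0.456 = 2.50 m.
Head loss: ΔE = (y₂ − y₁)³/(4y₁y₂) = (2.50 − 0.456)³/(4×0.456×2.50) = 8.52/4.56 = 1.87 m.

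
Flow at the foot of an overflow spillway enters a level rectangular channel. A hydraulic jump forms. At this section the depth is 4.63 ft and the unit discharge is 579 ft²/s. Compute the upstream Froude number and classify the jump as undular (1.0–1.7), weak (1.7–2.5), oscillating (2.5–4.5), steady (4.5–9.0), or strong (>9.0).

Fr₁ = 10.2; strong jump

V₁ = q/y₁ = 579/4.63 = 125 ft/s. Fr₁ = V₁/√(g·y₁) = 125/√(32.2×4.63) = 10.2.
Fr₁ = 10.2 lies in the strong range.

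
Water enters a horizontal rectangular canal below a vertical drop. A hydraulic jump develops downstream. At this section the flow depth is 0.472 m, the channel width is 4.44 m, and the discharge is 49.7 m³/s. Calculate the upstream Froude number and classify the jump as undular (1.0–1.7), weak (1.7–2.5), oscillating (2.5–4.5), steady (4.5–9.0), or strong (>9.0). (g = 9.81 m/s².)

Fr₁ = 11.0; strong jump

q = Q/b = 49.7/4.44 = 11.2 m²/s; V₁ = q/y₁ = 23.7 m/s. Fr₁ = V₁/√(g·y₁) = 11.0.
Fr₁ = 11.0 lies in the strong range.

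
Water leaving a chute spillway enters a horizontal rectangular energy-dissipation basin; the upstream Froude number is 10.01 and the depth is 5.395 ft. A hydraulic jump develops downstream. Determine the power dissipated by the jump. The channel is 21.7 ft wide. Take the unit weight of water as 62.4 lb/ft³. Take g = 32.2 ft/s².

Fr₁ = 10.01 (given).
Bélanger equation: y₂/y₁ = ½[√(1 + 8Fr₁²) − 1] = ½[√802.60 − 1] = 13.67.
y₂ = 13.67 × 5.395 = 73.72 ft.
V₁ = Fr₁·√(g·y₁) = 10.01×√(32.2×5.395) = 131.9 ft/s; q = V₁·y₁ = 711.8 ft²/s. V₂ = q/y₂ = 711.8/73.72 = 9.655 ft/s. E₁ = y₁ + V₁²/2g = 275.7 ft; E₂ = y₂ + V₂²/2g = 75.17 ft. ΔE = E₁ − E₂ = 200.5 ft.
Q = q·b = 711.8 × 21.7 = 15446 cfs. P = γ·Q·ΔE/550 = 62.4 × 15446 × 200.5 / 550 = 351379 hp.

P = 351379 hp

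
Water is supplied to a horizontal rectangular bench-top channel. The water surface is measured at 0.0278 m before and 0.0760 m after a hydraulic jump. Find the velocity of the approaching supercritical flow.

V₁ = 1.18 m/s

For a rectangular channel the momentum equation gives q² = ½·g·y₁·y₂·(y₁ + y₂) = ½×9.81×0.0278×0.0760×0.104 = 0.00108.
q = √0.00108 = 0.0328 m²/s.
V₁ = q/y₁ = 0.0328/0.0278 = 1.18 m/s.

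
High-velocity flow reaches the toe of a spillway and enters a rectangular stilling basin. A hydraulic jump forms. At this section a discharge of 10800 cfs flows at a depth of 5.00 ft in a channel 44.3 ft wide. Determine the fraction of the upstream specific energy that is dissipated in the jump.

q = Q/b = 10800/44.3 = 244 ft²/s; V₁ = q/y₁ = 48.8 ft/s. Fr₁ = V₁/√(g·y₁) = 3.84.
From the momentum equation for a rectangular channel, y₂/y₁ = ½[√(1 + 8Fr₁²) − 1] = ½[√119.1 − 1] = 4.96.
y₂ = 4.96 × 5.00 = 24.8 ft.
E₁ = y₁ + V₁²/2g = 41.9 ft. ΔE = (y₂ − y₁)³/(4y₁y₂) = 15.6 ft. ΔE/E₁ = 15.6/41.9 = 0.373.

ΔE/E₁ = 0.373 (37.3%)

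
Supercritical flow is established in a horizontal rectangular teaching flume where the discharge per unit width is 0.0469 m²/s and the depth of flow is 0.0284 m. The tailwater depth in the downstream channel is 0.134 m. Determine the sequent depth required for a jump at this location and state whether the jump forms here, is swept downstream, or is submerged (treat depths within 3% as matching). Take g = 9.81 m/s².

V₁ = q/y₁ = 0.0469/0.0284 = 1.65 m/s. Fr₁ = V₁/√(g·y₁) = 1.65/√(9.81×0.0284) = 3.13.
Sequent-depth ratio: y₂/y₁ = ½[√(1 + 8Fr₁²) − 1] = ½[√79.31 − 1] = 3.95.
y₂ = 3.95 × 0.0284 = 0.112 m.
Tailwater y_tw = 0.134 m: y_tw > y₂, so the jump is submerged.

y₂ = 0.112 m; the jump is submerged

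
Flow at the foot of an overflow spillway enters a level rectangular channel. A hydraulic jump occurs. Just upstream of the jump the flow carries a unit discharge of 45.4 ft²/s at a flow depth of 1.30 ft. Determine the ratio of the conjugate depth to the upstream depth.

V₁ = q/y₁ = 45.4/1.30 = 34.9 ft/s. Fr₁ = V₁/√(g·y₁) = 34.9/√(32.2×1.30) = 5.40.
Bélanger equation: y₂/y₁ = ½[√(1 + 8Fr₁²) − 1] = ½[√234.1 − 1] = 7.15.

y₂/y₁ = 7.15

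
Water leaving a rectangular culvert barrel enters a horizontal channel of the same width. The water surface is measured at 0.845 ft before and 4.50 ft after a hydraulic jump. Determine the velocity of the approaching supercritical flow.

V₁ = 21.4 ft/s

For a rectangular channel the momentum equation gives q² = ½·g·y₁·y₂·(y₁ + y₂) = ½×32.2×0.845×4.50×5.34 = 327.
q = √327 = 18.1 ft²/s.
V₁ = q/y₁ = 18.1/0.845 = 21.4 ft/s.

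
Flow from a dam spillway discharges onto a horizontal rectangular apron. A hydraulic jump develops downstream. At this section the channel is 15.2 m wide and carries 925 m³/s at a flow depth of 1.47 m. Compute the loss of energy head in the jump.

ΔE = 66.5 m

q = Q/b = 925/15.2 = 60.9 m²/s; V₁ = q/y₁ = 41.4 m/s. Fr₁ = V₁/√(g·y₁) = 10.9.
By Bélanger, y₂/y₁ = ½[√(1 + 8Fr₁²) − 1] = ½[√951.7 − 1] = 14.9.
y₂ = 14.9 × 1.47 = 21.9 m.
Head loss: ΔE = (y₂ − y₁)³/(4y₁y₂) = (21.9 − 1.47)³/(4×1.47×21.9) = 8577/129 = 66.5 m.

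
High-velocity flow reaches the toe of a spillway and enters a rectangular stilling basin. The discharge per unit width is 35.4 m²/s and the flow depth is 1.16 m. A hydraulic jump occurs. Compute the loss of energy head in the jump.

V₁ = q/y₁ = 35.4/1.16 = 30.5 m/s. Fr₁ = V₁/√(g·y₁) = 30.5/√(9.81×1.16) = 9.05.
Sequent-depth ratio: y₂/y₁ = ½[√(1 + 8Fr₁²) − 1] = ½[√655.7 − 1] = 12.3.
y₂ = 12.3 × 1.16 = 14.3 m.
V₂ = q/y₂ = 35.4/14.3 = 2.48 m/s. E₁ = y₁ + V₁²/2g = 48.6 m; E₂ = y₂ + V₂²/2g = 14.6 m. ΔE = E₁ − E₂ = 34.0 m.

ΔE = 34.0 m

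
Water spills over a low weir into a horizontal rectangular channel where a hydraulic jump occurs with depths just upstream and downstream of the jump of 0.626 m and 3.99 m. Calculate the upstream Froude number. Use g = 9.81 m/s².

For a rectangular channel the momentum equation gives q² = ½·g·y₁·y₂·(y₁ + y₂) = ½×9.81×0.626×3.99×4.62 = 56.6.
q = √56.6 = 7.52 m²/s.
V₁ = q/y₁ = 12.0 m/s; Fr₁ = V₁/√(g·y₁) = 4.85.

Fr₁ = 4.85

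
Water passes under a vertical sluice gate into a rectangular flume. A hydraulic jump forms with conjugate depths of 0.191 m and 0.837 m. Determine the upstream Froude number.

For a rectangular channel the momentum equation gives q² = ½·g·y₁·y₂·(y₁ + y₂) = ½×9.81×0.191×0.837×1.03 = 0.806.
q = √0.806 = 0.898 m²/s.
V₁ = q/y₁ = 4.70 m/s; Fr₁ = V₁/√(g·y₁) = 3.43.

Fr₁ = 3.43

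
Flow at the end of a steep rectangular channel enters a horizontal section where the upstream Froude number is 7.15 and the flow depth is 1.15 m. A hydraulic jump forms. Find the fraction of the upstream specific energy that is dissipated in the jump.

ΔE/E₁ = 0.627 (62.7%)

Fr₁ = 7.15 (given).
Sequent-depth ratio: y₂/y₁ = ½[√(1 + 8Fr₁²) − 1] = ½[√410.0 − 1] = 9.62.
y₂ = 9.62 × 1.15 = 11.1 m.
E₁ = y₁(1 + Fr₁²/2) = 1.15×(1 + 7.15²/2) = 30.5 m. ΔE = (y₂ − y₁)³/(4y₁y₂) = 19.2 m. ΔE/E₁ = 19.2/30.5 = 0.627.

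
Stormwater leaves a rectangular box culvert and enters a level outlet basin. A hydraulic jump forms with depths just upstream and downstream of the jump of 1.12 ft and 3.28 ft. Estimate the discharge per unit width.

For a rectangular channel the momentum equation gives q² = ½·g·y₁·y₂·(y₁ + y₂) = ½×32.2×1.12×3.28×4.40 = 260.
q = √260 = 16.1 ft²/s.

q = 16.1 ft²/s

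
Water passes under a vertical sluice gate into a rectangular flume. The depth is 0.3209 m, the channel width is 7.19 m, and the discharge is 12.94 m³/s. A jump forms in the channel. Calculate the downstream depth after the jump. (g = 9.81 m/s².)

y₂ = 1.283 m

q = Q/b = 12.94/7.19 = 1.800 m²/s; V₁ = q/y₁ = 5.608 m/s. Fr₁ = V₁/√(g·y₁) = 3.161.
Conjugate-depth relation: y₂/y₁ = ½[√(1 + 8Fr₁²) − 1] = ½[√80.932 − 1] = 3.998.
y₂ = 3.998 × 0.3209 = 1.283 m.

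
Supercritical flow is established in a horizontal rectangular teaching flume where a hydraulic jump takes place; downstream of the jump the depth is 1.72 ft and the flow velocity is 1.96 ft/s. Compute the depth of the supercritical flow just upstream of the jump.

y₁ = 0.212 ft

Fr₂ = V₂/√(g·y₂) = 1.96/√(32.2×1.72) = 0.263.
From the momentum equation (using Fr₂), y₁/y₂ = ½[√(1 + 8Fr₂²) − 1] = ½[√1.555 − 1] = 0.123.
y₁ = 0.123 × 1.72 = 0.212 ft.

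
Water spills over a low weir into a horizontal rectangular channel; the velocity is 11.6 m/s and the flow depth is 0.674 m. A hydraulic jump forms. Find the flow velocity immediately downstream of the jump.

Fr₁ = V₁/√(g·y₁) = 11.6/√(9.81×0.674) = 4.51.
From the momentum equation for a rectangular channel, y₂/y₁ = ½[√(1 + 8Fr₁²) − 1] = ½[√163.8 − 1] = 5.90.
y₂ = 5.90 × 0.674 = 3.98 m.
q = V₁·y₁ = 11.6 × 0.674 = 7.82 m²/s.
V₂ = q/y₂ = 7.82/3.98 = 1.97 m/s.

V₂ = 1.97 m/s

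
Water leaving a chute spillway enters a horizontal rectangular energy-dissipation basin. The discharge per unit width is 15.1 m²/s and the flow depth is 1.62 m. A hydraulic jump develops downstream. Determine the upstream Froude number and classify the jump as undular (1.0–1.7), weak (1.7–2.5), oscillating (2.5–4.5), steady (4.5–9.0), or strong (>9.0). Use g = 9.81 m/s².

V₁ = q/y₁ = 15.1/1.62 = 9.32 m/s. Fr₁ = V₁/√(g·y₁) = 9.32/√(9.81×1.62) = 2.34.
Fr₁ = 2.34 lies in the weak range.

Fr₁ = 2.34; weak jump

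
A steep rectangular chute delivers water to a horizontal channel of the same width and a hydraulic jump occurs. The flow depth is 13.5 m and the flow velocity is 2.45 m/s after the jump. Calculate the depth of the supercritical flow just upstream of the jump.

y₁ = 1.13 m

Fr₂ = V₂/√(g·y₂) = 2.45/√(9.81×13.5) = 0.213.
From the momentum equation (using Fr₂), y₁/y₂ = ½[√(1 + 8Fr₂²) − 1] = ½[√1.363 − 1] = 0.0837.
y₁ = 0.0837 × 13.5 = 1.13 m.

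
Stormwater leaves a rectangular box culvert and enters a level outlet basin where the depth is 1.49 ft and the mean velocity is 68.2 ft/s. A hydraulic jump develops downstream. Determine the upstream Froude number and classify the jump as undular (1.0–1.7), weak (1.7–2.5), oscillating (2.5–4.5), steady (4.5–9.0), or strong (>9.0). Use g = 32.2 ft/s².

Fr₁ = V₁/√(g·y₁) = 68.2/√(32.2×1.49) = 9.85.
Fr₁ = 9.85 lies in the strong range.

Fr₁ = 9.85; strong jump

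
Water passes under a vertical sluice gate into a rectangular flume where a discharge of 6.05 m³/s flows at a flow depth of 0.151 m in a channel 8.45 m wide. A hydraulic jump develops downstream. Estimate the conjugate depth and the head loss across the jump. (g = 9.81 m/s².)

q = Q/b = 6.05/8.45 = 0.716 m²/s; V₁ = q/y₁ = 4.74 m/s. Fr₁ = V₁/√(g·y₁) = 3.90.
Conjugate-depth relation: y₂/y₁ = ½[√(1 + 8Fr₁²) − 1] = ½[√122.4 − 1] = 5.03.
y₂ = 5.03 × 0.151 = 0.760 m.
V₂ = q/y₂ = 0.716/0.760 = 0.942 m/s. E₁ = y₁ + V₁²/2g = 1.30 m; E₂ = y₂ + V₂²/2g = 0.805 m. ΔE = E₁ − E₂ = 0.492 m.

y₂ = 0.760 m; ΔE = 0.492 m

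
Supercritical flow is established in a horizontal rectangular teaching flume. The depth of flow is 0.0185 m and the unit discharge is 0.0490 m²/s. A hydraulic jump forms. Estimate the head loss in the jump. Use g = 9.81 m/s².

ΔE = 0.217 m

V₁ = q/y₁ = 0.0490/0.0185 = 2.65 m/s. Fr₁ = V₁/√(g·y₁) = 2.65/√(9.81×0.0185) = 6.22.
Sequent-depth ratio: y₂/y₁ = ½[√(1 + 8Fr₁²) − 1] = ½[√310.2 − 1] = 8.31.
y₂ = 8.31 × 0.0185 = 0.154 m.
Head loss: ΔE = (y₂ − y₁)³/(4y₁y₂) = (0.154 − 0.0185)³/(4×0.0185×0.154) = 0.00247/0.0114 = 0.217 m.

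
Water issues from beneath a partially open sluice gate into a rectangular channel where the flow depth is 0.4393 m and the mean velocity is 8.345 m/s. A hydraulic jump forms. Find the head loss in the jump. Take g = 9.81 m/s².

Fr₁ = V₁/√(g·y₁) = 8.345/√(9.81×0.4393) = 4.020.
Bélanger equation: y₂/y₁ = ½[√(1 + 8Fr₁²) − 1] = ½[√130.27 − 1] = 5.207.
y₂ = 5.207 × 0.4393 = 2.287 m.
Head loss: ΔE = (y₂ − y₁)³/(4y₁y₂) = (2.287 − 0.4393)³/(4×0.4393×2.287) = 6.312/4.019 = 1.570 m.

ΔE = 1.570 m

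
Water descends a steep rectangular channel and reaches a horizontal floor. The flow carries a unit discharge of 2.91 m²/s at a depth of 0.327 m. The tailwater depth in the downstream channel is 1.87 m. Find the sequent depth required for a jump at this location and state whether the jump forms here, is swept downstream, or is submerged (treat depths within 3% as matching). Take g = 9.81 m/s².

y₂ = 2.14 m; the jump is swept downstream

V₁ = q/y₁ = 2.91/0.327 = 8.90 m/s. Fr₁ = V₁/√(g·y₁) = 8.90/√(9.81×0.327) = 4.97.
Bélanger equation: y₂/y₁ = ½[√(1 + 8Fr₁²) − 1] = ½[√198.5 − 1] = 6.54.
y₂ = 6.54 × 0.327 = 2.14 m.
Tailwater y_tw = 1.87 m: y_tw < y₂, so the jump is swept downstream.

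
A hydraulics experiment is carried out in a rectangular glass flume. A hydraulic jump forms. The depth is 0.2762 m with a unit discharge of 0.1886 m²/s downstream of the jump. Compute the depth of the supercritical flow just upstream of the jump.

y₁ = 0.07480 m

V₂ = q/y₂ = 0.1886/0.2762 = 0.6828 m/s; Fr₂ = V₂/√(g·y₂) = 0.4148.
The Bélanger relation is symmetric: y₁/y₂ = ½[√(1 + 8Fr₂²) − 1] = ½[√2.3767 − 1] = 0.2708.
y₁ = 0.2708 × 0.2762 = 0.07480 m.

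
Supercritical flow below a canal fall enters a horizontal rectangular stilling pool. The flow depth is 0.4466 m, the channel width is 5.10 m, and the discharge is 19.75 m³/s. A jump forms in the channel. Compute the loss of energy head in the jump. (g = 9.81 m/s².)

q = Q/b = 19.75/5.10 = 3.873 m²/s; V₁ = q/y₁ = 8.671 m/s. Fr₁ = V₁/√(g·y₁) = 4.143.
Sequent-depth ratio: y₂/y₁ = ½[√(1 + 8Fr₁²) − 1] = ½[√138.30 − 1] = 5.380.
y₂ = 5.380 × 0.4466 = 2.403 m.
V₂ = q/y₂ = 3.873/2.403 = 1.612 m/s. E₁ = y₁ + V₁²/2g = 4.279 m; E₂ = y₂ + V₂²/2g = 2.535 m. ΔE = E₁ − E₂ = 1.744 m.

ΔE = 1.744 m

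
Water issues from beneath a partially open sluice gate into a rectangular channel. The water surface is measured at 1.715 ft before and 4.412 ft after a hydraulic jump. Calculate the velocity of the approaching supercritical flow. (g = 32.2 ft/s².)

For a rectangular channel the momentum equation gives q² = ½·g·y₁·y₂·(y₁ + y₂) = ½×32.2×1.715×4.412×6.127 = 746.4.
q = √746.4 = 27.32 ft²/s.
V₁ = q/y₁ = 27.32/1.715 = 15.93 ft/s.

V₁ = 15.93 ft/s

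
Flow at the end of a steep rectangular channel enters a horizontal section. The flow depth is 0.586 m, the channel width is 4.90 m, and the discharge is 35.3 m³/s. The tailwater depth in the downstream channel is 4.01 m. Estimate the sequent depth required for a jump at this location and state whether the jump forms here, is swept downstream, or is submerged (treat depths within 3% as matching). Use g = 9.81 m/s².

q = Q/b = 35.3/4.90 = 7.20 m²/s; V₁ = q/y₁ = 12.3 m/s. Fr₁ = V₁/√(g·y₁) = 5.13.
Bélanger equation: y₂/y₁ = ½[√(1 + 8Fr₁²) − 1] = ½[√211.3 − 1] = 6.77.
y₂ = 6.77 × 0.586 = 3.97 m.
Tailwater y_tw = 4.01 m: y_tw ≈ y₂, so the jump forms here.

y₂ = 3.97 m; the jump forms here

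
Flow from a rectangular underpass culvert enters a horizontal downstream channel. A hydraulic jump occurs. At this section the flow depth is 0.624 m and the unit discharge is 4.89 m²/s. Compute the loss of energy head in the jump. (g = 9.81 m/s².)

ΔE = 1.06 m

V₁ = q/y₁ = 4.89/0.624 = 7.84 m/s. Fr₁ = V₁/√(g·y₁) = 7.84/√(9.81×0.624) = 3.17.
Sequent-depth ratio: y₂/y₁ = ½[√(1 + 8Fr₁²) − 1] = ½[√81.26 − 1] = 4.01.
y₂ = 4.01 × 0.624 = 2.50 m.
Head loss: ΔE = (y₂ − y₁)³/(4y₁y₂) = (2.50 − 0.624)³/(4×0.624×2.50) = 6.61/6.24 = 1.06 m.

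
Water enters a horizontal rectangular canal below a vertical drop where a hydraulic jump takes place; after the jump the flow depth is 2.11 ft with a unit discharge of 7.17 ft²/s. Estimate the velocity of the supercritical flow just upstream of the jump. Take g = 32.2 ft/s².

V₁ = 12.7 ft/s

V₂ = q/y₂ = 7.17/2.11 = 3.40 ft/s; Fr₂ = V₂/√(g·y₂) = 0.412.
The Bélanger relation is symmetric: y₁/y₂ = ½[√(1 + 8Fr₂²) − 1] = ½[√2.360 − 1] = 0.268.
y₁ = 0.268 × 2.11 = 0.566 ft.
V₁ = q/y₁ = 7.17/0.566 = 12.7 ft/s.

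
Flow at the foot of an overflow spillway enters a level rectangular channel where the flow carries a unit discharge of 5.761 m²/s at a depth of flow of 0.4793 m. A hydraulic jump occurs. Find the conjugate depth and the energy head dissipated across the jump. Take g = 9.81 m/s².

y₂ = 3.525 m; ΔE = 4.181 m

V₁ = q/y₁ = 5.761/0.4793 = 12.02 m/s. Fr₁ = V₁/√(g·y₁) = 12.02/√(9.81×0.4793) = 5.543.
Bélanger equation: y₂/y₁ = ½[√(1 + 8Fr₁²) − 1] = ½[√246.81 − 1] = 7.355.
y₂ = 7.355 × 0.4793 = 3.525 m.
V₂ = q/y₂ = 5.761/3.525 = 1.634 m/s. E₁ = y₁ + V₁²/2g = 7.843 m; E₂ = y₂ + V₂²/2g = 3.661 m. ΔE = E₁ − E₂ = 4.181 m.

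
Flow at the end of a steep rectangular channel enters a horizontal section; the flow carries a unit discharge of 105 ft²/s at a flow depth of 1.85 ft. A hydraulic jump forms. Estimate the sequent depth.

V₁ = q/y₁ = 105/1.85 = 56.8 ft/s. Fr₁ = V₁/√(g·y₁) = 56.8/√(32.2×1.85) = 7.35.
From the momentum equation for a rectangular channel, y₂/y₁ = ½[√(1 + 8Fr₁²) − 1] = ½[√433.6 − 1] = 9.91.
y₂ = 9.91 × 1.85 = 18.3 ft.

y₂ = 18.3 ft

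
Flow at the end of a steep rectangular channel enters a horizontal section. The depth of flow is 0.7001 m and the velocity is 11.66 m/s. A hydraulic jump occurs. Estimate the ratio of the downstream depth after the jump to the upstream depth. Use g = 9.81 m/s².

y₂/y₁ = 5.812

Fr₁ = V₁/√(g·y₁) = 11.66/√(9.81×0.7001) = 4.449.
Conjugate-depth relation: y₂/y₁ = ½[√(1 + 8Fr₁²) − 1] = ½[√159.36 − 1] = 5.812.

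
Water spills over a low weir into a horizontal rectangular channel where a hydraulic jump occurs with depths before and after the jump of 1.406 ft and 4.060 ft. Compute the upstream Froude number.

For a rectangular channel the momentum equation gives q² = ½·g·y₁·y₂·(y₁ + y₂) = ½×32.2×1.406×4.060×5.466 = 502.4.
q = √502.4 = 22.41 ft²/s.
V₁ = q/y₁ = 15.94 ft/s; Fr₁ = V₁/√(g·y₁) = 2.369.

Fr₁ = 2.369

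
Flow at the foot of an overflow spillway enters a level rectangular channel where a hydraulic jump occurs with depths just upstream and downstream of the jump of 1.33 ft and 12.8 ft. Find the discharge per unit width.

For a rectangular channel the momentum equation gives q² = ½·g·y₁·y₂·(y₁ + y₂) = ½×32.2×1.33×12.8×14.1 = 3873.
q = √3873 = 62.2 ft²/s.

q = 62.2 ft²/s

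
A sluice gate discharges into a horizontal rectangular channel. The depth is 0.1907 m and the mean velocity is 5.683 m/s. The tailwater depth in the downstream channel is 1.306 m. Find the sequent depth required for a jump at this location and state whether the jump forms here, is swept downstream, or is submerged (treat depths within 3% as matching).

y₂ = 1.029 m; the jump is submerged

Fr₁ = V₁/√(g·y₁) = 5.683/√(9.81×0.1907) = 4.155.
Conjugate-depth relation: y₂/y₁ = ½[√(1 + 8Fr₁²) − 1] = ½[√139.11 − 1] = 5.397.
y₂ = 5.397 × 0.1907 = 1.029 m.
Tailwater y_tw = 1.306 m: y_tw > y₂, so the jump is submerged.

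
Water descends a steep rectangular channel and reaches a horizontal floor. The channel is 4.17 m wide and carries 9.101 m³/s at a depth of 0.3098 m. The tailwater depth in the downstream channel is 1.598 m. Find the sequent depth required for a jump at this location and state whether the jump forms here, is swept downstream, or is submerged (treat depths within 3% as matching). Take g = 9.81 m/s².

y₂ = 1.622 m; the jump forms here

q = Q/b = 9.101/4.17 = 2.182 m²/s; V₁ = q/y₁ = 7.045 m/s. Fr₁ = V₁/√(g·y₁) = 4.041.
Conjugate-depth relation: y₂/y₁ = ½[√(1 + 8Fr₁²) − 1] = ½[√131.64 − 1] = 5.237.
y₂ = 5.237 × 0.3098 = 1.622 m.
Tailwater y_tw = 1.598 m: y_tw ≈ y₂, so the jump forms here.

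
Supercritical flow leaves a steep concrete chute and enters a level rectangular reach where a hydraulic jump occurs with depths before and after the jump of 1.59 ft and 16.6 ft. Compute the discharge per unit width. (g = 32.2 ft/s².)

For a rectangular channel the momentum equation gives q² = ½·g·y₁·y₂·(y₁ + y₂) = ½×32.2×1.59×16.6×18.2 = 7730.
q = √7730 = 87.9 ft²/s.

q = 87.9 ft²/s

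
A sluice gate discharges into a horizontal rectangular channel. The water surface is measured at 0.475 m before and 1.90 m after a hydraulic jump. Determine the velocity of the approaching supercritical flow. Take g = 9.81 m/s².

For a rectangular channel the momentum equation gives q² = ½·g·y₁·y₂·(y₁ + y₂) = ½×9.81×0.475×1.90×2.38 = 10.5.
q = √10.5 = 3.24 m²/s.
V₁ = q/y₁ = 3.24/0.475 = 6.83 m/s.

V₁ = 6.83 m/s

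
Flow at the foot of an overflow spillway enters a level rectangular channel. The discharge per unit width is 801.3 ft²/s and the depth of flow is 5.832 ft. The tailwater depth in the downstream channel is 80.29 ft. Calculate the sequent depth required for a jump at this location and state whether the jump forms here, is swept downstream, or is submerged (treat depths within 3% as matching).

y₂ = 79.83 ft; the jump forms here

V₁ = q/y₁ = 801.3/5.832 = 137.4 ft/s. Fr₁ = V₁/√(g·y₁) = 137.4/√(32.2×5.832) = 10.03.
Sequent-depth ratio: y₂/y₁ = ½[√(1 + 8Fr₁²) − 1] = ½[√805.21 − 1] = 13.69.
y₂ = 13.69 × 5.832 = 79.83 ft.
Tailwater y_tw = 80.29 ft: y_tw ≈ y₂, so the jump forms here.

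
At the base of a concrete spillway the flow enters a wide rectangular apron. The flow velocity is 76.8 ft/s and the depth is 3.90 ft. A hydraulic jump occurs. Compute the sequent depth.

Fr₁ = V₁/√(g·y₁) = 76.8/√(32.2×3.90) = 6.85.
Bélanger equation: y₂/y₁ = ½[√(1 + 8Fr₁²) − 1] = ½[√376.7 − 1] = 9.20.
y₂ = 9.20 × 3.90 = 35.9 ft.

y₂ = 35.9 ft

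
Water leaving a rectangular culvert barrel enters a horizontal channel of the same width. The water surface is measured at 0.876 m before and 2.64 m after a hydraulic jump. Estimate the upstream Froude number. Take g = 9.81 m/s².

For a rectangular channel the momentum equation gives q² = ½·g·y₁·y₂·(y₁ + y₂) = ½×9.81×0.876×2.64×3.52 = 39.9.
q = √39.9 = 6.32 m²/s.
V₁ = q/y₁ = 7.21 m/s; Fr₁ = V₁/√(g·y₁) = 2.46.

Fr₁ = 2.46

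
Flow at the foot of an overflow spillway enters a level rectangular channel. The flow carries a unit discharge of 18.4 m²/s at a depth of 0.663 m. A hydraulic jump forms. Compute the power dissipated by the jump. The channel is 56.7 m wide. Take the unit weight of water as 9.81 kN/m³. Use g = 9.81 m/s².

V₁ = q/y₁ = 18.4/0.663 = 27.8 m/s. Fr₁ = V₁/√(g·y₁) = 27.8/√(9.81×0.663) = 10.9.
Sequent-depth ratio: y₂/y₁ = ½[√(1 + 8Fr₁²) − 1] = ½[√948.4 − 1] = 14.9.
y₂ = 14.9 × 0.663 = 9.88 m.
V₂ = q/y₂ = 18.4/9.88 = 1.86 m/s. E₁ = y₁ + V₁²/2g = 39.9 m; E₂ = y₂ + V₂²/2g = 10.1 m. ΔE = E₁ − E₂ = 29.9 m.
Q = q·b = 18.4 × 56.7 = 1043 m³/s. P = γ·Q·ΔE = 9.81 × 1043 × 29.9 = 305658 kW.

P = 305658 kW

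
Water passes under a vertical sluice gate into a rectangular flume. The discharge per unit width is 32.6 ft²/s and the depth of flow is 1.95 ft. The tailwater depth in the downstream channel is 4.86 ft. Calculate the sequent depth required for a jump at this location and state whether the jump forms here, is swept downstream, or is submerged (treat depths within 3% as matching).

y₂ = 4.92 ft; the jump forms here

V₁ = q/y₁ = 32.6/1.95 = 16.7 ft/s. Fr₁ = V₁/√(g·y₁) = 16.7/√(32.2×1.95) = 2.11.
Conjugate-depth relation: y₂/y₁ = ½[√(1 + 8Fr₁²) − 1] = ½[√36.61 − 1] = 2.53.
y₂ = 2.53 × 1.95 = 4.92 ft.
Tailwater y_tw = 4.86 ft: y_tw ≈ y₂, so the jump forms here.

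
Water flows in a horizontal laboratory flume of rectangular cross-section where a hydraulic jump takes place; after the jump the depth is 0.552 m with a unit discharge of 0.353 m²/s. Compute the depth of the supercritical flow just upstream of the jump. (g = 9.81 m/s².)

V₂ = q/y₂ = 0.353/0.552 = 0.639 m/s; Fr₂ = V₂/√(g·y₂) = 0.275.
Applying the sequent-depth relation in reverse, y₁/y₂ = ½[√(1 + 8Fr₂²) − 1] = ½[√1.604 − 1] = 0.133.
y₁ = 0.133 × 0.552 = 0.0736 m.

y₁ = 0.0736 m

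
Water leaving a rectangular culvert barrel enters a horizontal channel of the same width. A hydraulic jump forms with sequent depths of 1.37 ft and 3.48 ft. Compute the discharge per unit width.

q = 19.3 ft²/s

For a rectangular channel the momentum equation gives q² = ½·g·y₁·y₂·(y₁ + y₂) = ½×32.2×1.37×3.48×4.85 = 372.
q = √372 = 19.3 ft²/s.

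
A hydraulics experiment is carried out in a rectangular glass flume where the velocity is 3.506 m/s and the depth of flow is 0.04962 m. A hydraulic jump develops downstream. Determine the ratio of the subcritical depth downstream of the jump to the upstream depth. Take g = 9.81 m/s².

Fr₁ = V₁/√(g·y₁) = 3.506/√(9.81×0.04962) = 5.025.
Sequent-depth ratio: y₂/y₁ = ½[√(1 + 8Fr₁²) − 1] = ½[√203.02 − 1] = 6.624.

y₂/y₁ = 6.624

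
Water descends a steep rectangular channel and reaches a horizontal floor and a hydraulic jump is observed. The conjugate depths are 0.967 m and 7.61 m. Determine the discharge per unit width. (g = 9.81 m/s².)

For a rectangular channel the momentum equation gives q² = ½·g·y₁·y₂·(y₁ + y₂) = ½×9.81×0.967×7.61×8.58 = 310.
q = √310 = 17.6 m²/s.

q = 17.6 m²/s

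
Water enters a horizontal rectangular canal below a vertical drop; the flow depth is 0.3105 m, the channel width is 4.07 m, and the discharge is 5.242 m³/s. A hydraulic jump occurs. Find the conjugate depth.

q = Q/b = 5.242/4.07 = 1.288 m²/s; V₁ = q/y₁ = 4.148 m/s. Fr₁ = V₁/√(g·y₁) = 2.377.
Bélanger equation: y₂/y₁ = ½[√(1 + 8Fr₁²) − 1] = ½[√46.190 − 1] = 2.898.
y₂ = 2.898 × 0.3105 = 0.8999 m.

y₂ = 0.8999 m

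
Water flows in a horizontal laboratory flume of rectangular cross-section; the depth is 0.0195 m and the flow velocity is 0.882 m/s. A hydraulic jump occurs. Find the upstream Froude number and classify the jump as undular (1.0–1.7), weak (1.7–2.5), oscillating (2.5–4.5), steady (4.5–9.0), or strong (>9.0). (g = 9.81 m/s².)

Fr₁ = 2.02; weak jump

Fr₁ = V₁/√(g·y₁) = 0.882/√(9.81×0.0195) = 2.02.
Fr₁ = 2.02 lies in the weak range.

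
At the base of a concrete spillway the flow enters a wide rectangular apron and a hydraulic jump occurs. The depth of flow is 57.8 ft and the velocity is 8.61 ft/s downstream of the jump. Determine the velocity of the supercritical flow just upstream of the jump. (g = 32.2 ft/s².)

V₁ = 116 ft/s

Fr₂ = V₂/√(g·y₂) = 8.61/√(32.2×57.8) = 0.200.
Since the conjugate-depth ratio holds either way, y₁/y₂ = ½[√(1 + 8Fr₂²) − 1] = ½[√1.319 − 1] = 0.0742.
y₁ = 0.0742 × 57.8 = 4.29 ft.
V₁ = q/y₁ = 498/4.29 = 116 ft/s.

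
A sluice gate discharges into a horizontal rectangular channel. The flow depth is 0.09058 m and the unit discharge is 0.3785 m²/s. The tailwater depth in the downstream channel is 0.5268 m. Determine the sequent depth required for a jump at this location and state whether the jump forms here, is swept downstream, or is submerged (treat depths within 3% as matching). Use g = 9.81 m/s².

V₁ = q/y₁ = 0.3785/0.09058 = 4.179 m/s. Fr₁ = V₁/√(g·y₁) = 4.179/√(9.81×0.09058) = 4.433.
Conjugate-depth relation: y₂/y₁ = ½[√(1 + 8Fr₁²) − 1] = ½[√158.20 − 1] = 5.789.
y₂ = 5.789 × 0.09058 = 0.5244 m.
Tailwater y_tw = 0.5268 m: y_tw ≈ y₂, so the jump forms here.

y₂ = 0.5244 m; the jump forms here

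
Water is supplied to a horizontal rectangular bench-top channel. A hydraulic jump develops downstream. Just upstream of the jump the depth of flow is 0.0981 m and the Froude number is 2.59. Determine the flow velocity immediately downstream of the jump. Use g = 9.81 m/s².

V₂ = 0.795 m/s

Fr₁ = 2.59 (given).
Bélanger equation: y₂/y₁ = ½[√(1 + 8Fr₁²) − 1] = ½[√54.66 − 1] = 3.20.
y₂ = 3.20 × 0.0981 = 0.314 m.
V₁ = Fr₁·√(g·y₁) = 2.59×√(9.81×0.0981) = 2.54 m/s; q = V₁·y₁ = 0.249 m²/s.
V₂ = q/y₂ = 0.249/0.314 = 0.795 m/s.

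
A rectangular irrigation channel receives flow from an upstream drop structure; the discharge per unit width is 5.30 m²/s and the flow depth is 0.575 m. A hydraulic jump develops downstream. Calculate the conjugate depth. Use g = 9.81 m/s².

y₂ = 2.88 m

V₁ = q/y₁ = 5.30/0.575 = 9.22 m/s. Fr₁ = V₁/√(g·y₁) = 9.22/√(9.81×0.575) = 3.88.
From the momentum equation for a rectangular channel, y₂/y₁ = ½[√(1 + 8Fr₁²) − 1] = ½[√121.5 − 1] = 5.01.
y₂ = 5.01 × 0.575 = 2.88 m.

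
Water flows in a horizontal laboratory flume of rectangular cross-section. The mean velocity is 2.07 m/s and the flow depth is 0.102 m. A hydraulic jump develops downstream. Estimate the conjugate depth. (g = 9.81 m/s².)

y₂ = 0.252 m

Fr₁ = V₁/√(g·y₁) = 2.07/√(9.81×0.102) = 2.07.
By Bélanger, y₂/y₁ = ½[√(1 + 8Fr₁²) − 1] = ½[√35.26 − 1] = 2.47.
y₂ = 2.47 × 0.102 = 0.252 m.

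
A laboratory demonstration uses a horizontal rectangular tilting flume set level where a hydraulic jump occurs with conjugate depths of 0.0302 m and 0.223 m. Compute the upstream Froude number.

Fr₁ = 5.56

For a rectangular channel the momentum equation gives q² = ½·g·y₁·y₂·(y₁ + y₂) = ½×9.81×0.0302×0.223×0.253 = 0.00836.
q = √0.00836 = 0.0915 m²/s.
V₁ = q/y₁ = 3.03 m/s; Fr₁ = V₁/√(g·y₁) = 5.56.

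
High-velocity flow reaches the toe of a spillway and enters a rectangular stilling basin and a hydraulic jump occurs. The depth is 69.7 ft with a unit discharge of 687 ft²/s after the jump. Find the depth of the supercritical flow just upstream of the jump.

V₂ = q/y₂ = 687/69.7 = 9.86 ft/s; Fr₂ = V₂/√(g·y₂) = 0.208.
From the momentum equation (using Fr₂), y₁/y₂ = ½[√(1 + 8Fr₂²) − 1] = ½[√1.346 − 1] = 0.0802.
y₁ = 0.0802 × 69.7 = 5.59 ft.

y₁ = 5.59 ft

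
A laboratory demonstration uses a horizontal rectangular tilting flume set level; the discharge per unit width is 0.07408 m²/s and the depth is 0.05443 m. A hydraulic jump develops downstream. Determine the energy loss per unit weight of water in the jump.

ΔE = 0.01028 m

V₁ = q/y₁ = 0.07408/0.05443 = 1.361 m/s. Fr₁ = V₁/√(g·y₁) = 1.361/√(9.81×0.05443) = 1.863.
From the momentum equation for a rectangular channel, y₂/y₁ = ½[√(1 + 8Fr₁²) − 1] = ½[√28.753 − 1] = 2.181.
y₂ = 2.181 × 0.05443 = 0.1187 m.
V₂ = q/y₂ = 0.07408/0.1187 = 0.6240 m/s. E₁ = y₁ + V₁²/2g = 0.1488 m; E₂ = y₂ + V₂²/2g = 0.1386 m. ΔE = E₁ − E₂ = 0.01028 m.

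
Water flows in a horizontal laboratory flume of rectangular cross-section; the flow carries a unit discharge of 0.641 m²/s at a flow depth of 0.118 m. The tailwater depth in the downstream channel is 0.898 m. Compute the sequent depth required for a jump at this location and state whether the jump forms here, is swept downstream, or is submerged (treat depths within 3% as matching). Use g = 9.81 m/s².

y₂ = 0.786 m; the jump is submerged

V₁ = q/y₁ = 0.641/0.118 = 5.43 m/s. Fr₁ = V₁/√(g·y₁) = 5.43/√(9.81×0.118) = 5.05.
By Bélanger, y₂/y₁ = ½[√(1 + 8Fr₁²) − 1] = ½[√204.9 − 1] = 6.66.
y₂ = 6.66 × 0.118 = 0.786 m.
Tailwater y_tw = 0.898 m: y_tw > y₂, so the jump is submerged.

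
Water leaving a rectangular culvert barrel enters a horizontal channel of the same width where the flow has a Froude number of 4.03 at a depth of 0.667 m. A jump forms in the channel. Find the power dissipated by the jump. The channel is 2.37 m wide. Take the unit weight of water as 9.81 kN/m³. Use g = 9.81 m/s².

P = 384 kW

Fr₁ = 4.03 (given).
By Bélanger, y₂/y₁ = ½[√(1 + 8Fr₁²) − 1] = ½[√130.9 − 1] = 5.22.
y₂ = 5.22 × 0.667 = 3.48 m.
Head loss: ΔE = (y₂ − y₁)³/(4y₁y₂) = (3.48 − 0.667)³/(4×0.667×3.48) = 22.3/9.29 = 2.40 m.
V₁ = Fr₁·√(g·y₁) = 4.03×√(9.81×0.667) = 10.3 m/s; q = V₁·y₁ = 6.88 m²/s. Q = q·b = 6.88 × 2.37 = 16.3 m³/s. P = γ·Q·ΔE = 9.81 × 16.3 × 2.40 = 384 kW.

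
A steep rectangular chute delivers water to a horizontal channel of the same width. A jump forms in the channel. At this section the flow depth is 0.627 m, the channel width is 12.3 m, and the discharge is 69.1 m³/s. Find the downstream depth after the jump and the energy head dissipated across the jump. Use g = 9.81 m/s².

y₂ = 2.91 m; ΔE = 1.62 m

q = Q/b = 69.1/12.3 = 5.62 m²/s; V₁ = q/y₁ = 8.96 m/s. Fr₁ = V₁/√(g·y₁) = 3.61.
Sequent-depth ratio: y₂/y₁ = ½[√(1 + 8Fr₁²) − 1] = ½[√105.4 − 1] = 4.63.
y₂ = 4.63 × 0.627 = 2.91 m.
V₂ = q/y₂ = 5.62/2.91 = 1.93 m/s. E₁ = y₁ + V₁²/2g = 4.72 m; E₂ = y₂ + V₂²/2g = 3.10 m. ΔE = E₁ − E₂ = 1.62 m.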